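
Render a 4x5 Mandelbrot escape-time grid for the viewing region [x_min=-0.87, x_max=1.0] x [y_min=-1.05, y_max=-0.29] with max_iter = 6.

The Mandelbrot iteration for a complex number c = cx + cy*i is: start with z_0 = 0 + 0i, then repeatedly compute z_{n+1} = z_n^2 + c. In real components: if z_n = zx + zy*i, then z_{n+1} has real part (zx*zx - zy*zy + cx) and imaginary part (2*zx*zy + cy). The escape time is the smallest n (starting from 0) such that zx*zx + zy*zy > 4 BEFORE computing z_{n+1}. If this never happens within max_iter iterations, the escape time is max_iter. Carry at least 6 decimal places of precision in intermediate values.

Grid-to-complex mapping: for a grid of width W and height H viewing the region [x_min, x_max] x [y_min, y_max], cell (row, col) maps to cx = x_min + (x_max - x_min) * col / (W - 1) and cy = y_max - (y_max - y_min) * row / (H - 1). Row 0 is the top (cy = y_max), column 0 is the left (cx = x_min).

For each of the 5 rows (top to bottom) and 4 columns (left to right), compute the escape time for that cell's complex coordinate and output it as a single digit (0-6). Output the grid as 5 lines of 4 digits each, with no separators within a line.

(row=0, col=0): c = -0.8700 + -0.2900i → escape time 6
(row=0, col=1): c = -0.2467 + -0.2900i → escape time 6
(row=0, col=2): c = 0.3767 + -0.2900i → escape time 6
(row=0, col=3): c = 1.0000 + -0.2900i → escape time 2
(row=1, col=0): c = -0.8700 + -0.4800i → escape time 6
(row=1, col=1): c = -0.2467 + -0.4800i → escape time 6
(row=1, col=2): c = 0.3767 + -0.4800i → escape time 6
(row=1, col=3): c = 1.0000 + -0.4800i → escape time 2
(row=2, col=0): c = -0.8700 + -0.6700i → escape time 4
(row=2, col=1): c = -0.2467 + -0.6700i → escape time 6
(row=2, col=2): c = 0.3767 + -0.6700i → escape time 6
(row=2, col=3): c = 1.0000 + -0.6700i → escape time 2
(row=3, col=0): c = -0.8700 + -0.8600i → escape time 3
(row=3, col=1): c = -0.2467 + -0.8600i → escape time 6
(row=3, col=2): c = 0.3767 + -0.8600i → escape time 4
(row=3, col=3): c = 1.0000 + -0.8600i → escape time 2
(row=4, col=0): c = -0.8700 + -1.0500i → escape time 3
(row=4, col=1): c = -0.2467 + -1.0500i → escape time 6
(row=4, col=2): c = 0.3767 + -1.0500i → escape time 3
(row=4, col=3): c = 1.0000 + -1.0500i → escape time 2

Answer: 6662
6662
4662
3642
3632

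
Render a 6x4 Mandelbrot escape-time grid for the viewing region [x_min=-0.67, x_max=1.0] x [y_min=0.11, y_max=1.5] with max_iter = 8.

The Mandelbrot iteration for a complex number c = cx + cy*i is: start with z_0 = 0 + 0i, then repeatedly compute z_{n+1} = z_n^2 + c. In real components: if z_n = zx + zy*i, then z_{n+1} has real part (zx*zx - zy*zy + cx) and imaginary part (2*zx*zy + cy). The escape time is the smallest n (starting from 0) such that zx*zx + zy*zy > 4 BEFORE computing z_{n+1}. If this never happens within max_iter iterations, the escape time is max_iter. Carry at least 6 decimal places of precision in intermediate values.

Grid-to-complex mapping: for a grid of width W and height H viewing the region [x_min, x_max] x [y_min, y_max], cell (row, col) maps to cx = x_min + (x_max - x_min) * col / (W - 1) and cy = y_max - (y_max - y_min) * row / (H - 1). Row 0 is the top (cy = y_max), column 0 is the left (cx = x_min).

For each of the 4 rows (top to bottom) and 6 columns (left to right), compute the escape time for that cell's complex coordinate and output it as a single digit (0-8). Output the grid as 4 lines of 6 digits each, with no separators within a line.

Answer: 222222
356322
788832
888842

Derivation:
(row=0, col=0): c = -0.6700 + 1.5000i → escape time 2
(row=0, col=1): c = -0.3360 + 1.5000i → escape time 2
(row=0, col=2): c = -0.0020 + 1.5000i → escape time 2
(row=0, col=3): c = 0.3320 + 1.5000i → escape time 2
(row=0, col=4): c = 0.6660 + 1.5000i → escape time 2
(row=0, col=5): c = 1.0000 + 1.5000i → escape time 2
(row=1, col=0): c = -0.6700 + 1.0367i → escape time 3
(row=1, col=1): c = -0.3360 + 1.0367i → escape time 5
(row=1, col=2): c = -0.0020 + 1.0367i → escape time 6
(row=1, col=3): c = 0.3320 + 1.0367i → escape time 3
(row=1, col=4): c = 0.6660 + 1.0367i → escape time 2
(row=1, col=5): c = 1.0000 + 1.0367i → escape time 2
(row=2, col=0): c = -0.6700 + 0.5733i → escape time 7
(row=2, col=1): c = -0.3360 + 0.5733i → escape time 8
(row=2, col=2): c = -0.0020 + 0.5733i → escape time 8
(row=2, col=3): c = 0.3320 + 0.5733i → escape time 8
(row=2, col=4): c = 0.6660 + 0.5733i → escape time 3
(row=2, col=5): c = 1.0000 + 0.5733i → escape time 2
(row=3, col=0): c = -0.6700 + 0.1100i → escape time 8
(row=3, col=1): c = -0.3360 + 0.1100i → escape time 8
(row=3, col=2): c = -0.0020 + 0.1100i → escape time 8
(row=3, col=3): c = 0.3320 + 0.1100i → escape time 8
(row=3, col=4): c = 0.6660 + 0.1100i → escape time 4
(row=3, col=5): c = 1.0000 + 0.1100i → escape time 2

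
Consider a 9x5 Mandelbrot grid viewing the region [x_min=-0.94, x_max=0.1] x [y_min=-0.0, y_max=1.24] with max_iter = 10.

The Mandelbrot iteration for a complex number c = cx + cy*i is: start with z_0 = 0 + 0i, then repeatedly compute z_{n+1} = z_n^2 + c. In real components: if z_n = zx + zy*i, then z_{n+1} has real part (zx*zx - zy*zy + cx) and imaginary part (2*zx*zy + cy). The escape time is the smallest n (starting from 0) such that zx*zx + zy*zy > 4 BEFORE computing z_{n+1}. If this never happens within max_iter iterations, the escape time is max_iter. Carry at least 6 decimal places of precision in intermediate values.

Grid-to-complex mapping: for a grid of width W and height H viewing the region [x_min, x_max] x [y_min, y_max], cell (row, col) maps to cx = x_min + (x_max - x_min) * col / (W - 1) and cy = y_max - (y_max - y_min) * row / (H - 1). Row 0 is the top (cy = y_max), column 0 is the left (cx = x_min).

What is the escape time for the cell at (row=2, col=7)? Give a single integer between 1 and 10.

Answer: 10

Derivation:
z_0 = 0 + 0i, c = -0.0300 + 0.6200i
Iter 1: z = -0.0300 + 0.6200i, |z|^2 = 0.3853
Iter 2: z = -0.4135 + 0.5828i, |z|^2 = 0.5106
Iter 3: z = -0.1987 + 0.1380i, |z|^2 = 0.0585
Iter 4: z = -0.0096 + 0.5652i, |z|^2 = 0.3195
Iter 5: z = -0.3493 + 0.6092i, |z|^2 = 0.4931
Iter 6: z = -0.2791 + 0.1944i, |z|^2 = 0.1157
Iter 7: z = 0.0101 + 0.5115i, |z|^2 = 0.2617
Iter 8: z = -0.2915 + 0.6303i, |z|^2 = 0.4823
Iter 9: z = -0.3423 + 0.2525i, |z|^2 = 0.1809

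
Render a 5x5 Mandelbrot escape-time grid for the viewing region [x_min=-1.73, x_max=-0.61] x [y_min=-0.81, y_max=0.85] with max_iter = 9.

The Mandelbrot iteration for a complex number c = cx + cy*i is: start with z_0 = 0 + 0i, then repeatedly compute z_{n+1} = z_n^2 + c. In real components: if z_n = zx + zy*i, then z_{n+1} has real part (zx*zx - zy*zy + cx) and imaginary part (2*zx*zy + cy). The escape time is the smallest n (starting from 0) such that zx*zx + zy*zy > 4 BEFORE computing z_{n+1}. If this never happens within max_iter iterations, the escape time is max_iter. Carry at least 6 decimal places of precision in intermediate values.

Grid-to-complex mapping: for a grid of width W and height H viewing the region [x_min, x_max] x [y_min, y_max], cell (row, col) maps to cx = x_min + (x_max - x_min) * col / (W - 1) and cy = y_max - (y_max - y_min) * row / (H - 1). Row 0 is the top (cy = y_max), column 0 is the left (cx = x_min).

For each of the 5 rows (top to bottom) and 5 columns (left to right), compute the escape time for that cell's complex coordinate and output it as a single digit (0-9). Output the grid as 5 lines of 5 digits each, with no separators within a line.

Answer: 23334
34669
99999
34779
23344

Derivation:
(row=0, col=0): c = -1.7300 + 0.8500i → escape time 2
(row=0, col=1): c = -1.4500 + 0.8500i → escape time 3
(row=0, col=2): c = -1.1700 + 0.8500i → escape time 3
(row=0, col=3): c = -0.8900 + 0.8500i → escape time 3
(row=0, col=4): c = -0.6100 + 0.8500i → escape time 4
(row=1, col=0): c = -1.7300 + 0.4350i → escape time 3
(row=1, col=1): c = -1.4500 + 0.4350i → escape time 4
(row=1, col=2): c = -1.1700 + 0.4350i → escape time 6
(row=1, col=3): c = -0.8900 + 0.4350i → escape time 6
(row=1, col=4): c = -0.6100 + 0.4350i → escape time 9
(row=2, col=0): c = -1.7300 + 0.0200i → escape time 9
(row=2, col=1): c = -1.4500 + 0.0200i → escape time 9
(row=2, col=2): c = -1.1700 + 0.0200i → escape time 9
(row=2, col=3): c = -0.8900 + 0.0200i → escape time 9
(row=2, col=4): c = -0.6100 + 0.0200i → escape time 9
(row=3, col=0): c = -1.7300 + -0.3950i → escape time 3
(row=3, col=1): c = -1.4500 + -0.3950i → escape time 4
(row=3, col=2): c = -1.1700 + -0.3950i → escape time 7
(row=3, col=3): c = -0.8900 + -0.3950i → escape time 7
(row=3, col=4): c = -0.6100 + -0.3950i → escape time 9
(row=4, col=0): c = -1.7300 + -0.8100i → escape time 2
(row=4, col=1): c = -1.4500 + -0.8100i → escape time 3
(row=4, col=2): c = -1.1700 + -0.8100i → escape time 3
(row=4, col=3): c = -0.8900 + -0.8100i → escape time 4
(row=4, col=4): c = -0.6100 + -0.8100i → escape time 4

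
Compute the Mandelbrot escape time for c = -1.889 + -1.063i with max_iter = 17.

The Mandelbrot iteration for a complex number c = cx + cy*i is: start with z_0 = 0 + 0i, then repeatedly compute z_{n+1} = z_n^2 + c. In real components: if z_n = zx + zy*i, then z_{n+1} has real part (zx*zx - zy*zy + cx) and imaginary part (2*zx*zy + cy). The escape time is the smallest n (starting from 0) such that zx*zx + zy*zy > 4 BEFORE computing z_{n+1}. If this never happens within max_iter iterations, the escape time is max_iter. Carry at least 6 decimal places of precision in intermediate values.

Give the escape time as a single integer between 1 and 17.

z_0 = 0 + 0i, c = -1.8890 + -1.0630i
Iter 1: z = -1.8890 + -1.0630i, |z|^2 = 4.6983
Escaped at iteration 1

Answer: 1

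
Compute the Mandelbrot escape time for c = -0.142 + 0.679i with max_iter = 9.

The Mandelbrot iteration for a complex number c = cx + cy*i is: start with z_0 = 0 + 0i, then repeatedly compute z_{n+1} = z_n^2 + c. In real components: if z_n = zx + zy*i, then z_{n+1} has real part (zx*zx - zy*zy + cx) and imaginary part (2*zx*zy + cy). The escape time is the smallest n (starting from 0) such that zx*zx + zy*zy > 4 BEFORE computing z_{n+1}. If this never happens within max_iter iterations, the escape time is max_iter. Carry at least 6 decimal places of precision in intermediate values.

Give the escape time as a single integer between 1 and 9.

Answer: 9

Derivation:
z_0 = 0 + 0i, c = -0.1420 + 0.6790i
Iter 1: z = -0.1420 + 0.6790i, |z|^2 = 0.4812
Iter 2: z = -0.5829 + 0.4862i, |z|^2 = 0.5761
Iter 3: z = -0.0386 + 0.1123i, |z|^2 = 0.0141
Iter 4: z = -0.1531 + 0.6703i, |z|^2 = 0.4728
Iter 5: z = -0.5679 + 0.4737i, |z|^2 = 0.5469
Iter 6: z = -0.0439 + 0.1409i, |z|^2 = 0.0218
Iter 7: z = -0.1599 + 0.6666i, |z|^2 = 0.4700
Iter 8: z = -0.5608 + 0.4658i, |z|^2 = 0.5314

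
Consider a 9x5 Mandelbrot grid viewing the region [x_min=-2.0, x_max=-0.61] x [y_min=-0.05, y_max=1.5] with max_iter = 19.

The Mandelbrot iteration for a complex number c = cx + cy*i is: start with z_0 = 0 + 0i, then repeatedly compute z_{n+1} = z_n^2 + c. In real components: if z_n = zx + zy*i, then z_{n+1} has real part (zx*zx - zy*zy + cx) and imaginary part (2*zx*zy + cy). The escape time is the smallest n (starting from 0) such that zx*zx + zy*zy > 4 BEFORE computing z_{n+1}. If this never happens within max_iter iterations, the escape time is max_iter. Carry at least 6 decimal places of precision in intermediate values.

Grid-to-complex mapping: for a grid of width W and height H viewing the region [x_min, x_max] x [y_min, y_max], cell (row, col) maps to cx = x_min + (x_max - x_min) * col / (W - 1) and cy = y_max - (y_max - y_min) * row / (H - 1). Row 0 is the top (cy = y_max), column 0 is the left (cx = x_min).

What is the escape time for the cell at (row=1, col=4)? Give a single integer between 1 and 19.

Answer: 3

Derivation:
z_0 = 0 + 0i, c = -1.3050 + 1.1125i
Iter 1: z = -1.3050 + 1.1125i, |z|^2 = 2.9407
Iter 2: z = -0.8396 + -1.7911i, |z|^2 = 3.9131
Iter 3: z = -3.8081 + 4.1203i, |z|^2 = 31.4786
Escaped at iteration 3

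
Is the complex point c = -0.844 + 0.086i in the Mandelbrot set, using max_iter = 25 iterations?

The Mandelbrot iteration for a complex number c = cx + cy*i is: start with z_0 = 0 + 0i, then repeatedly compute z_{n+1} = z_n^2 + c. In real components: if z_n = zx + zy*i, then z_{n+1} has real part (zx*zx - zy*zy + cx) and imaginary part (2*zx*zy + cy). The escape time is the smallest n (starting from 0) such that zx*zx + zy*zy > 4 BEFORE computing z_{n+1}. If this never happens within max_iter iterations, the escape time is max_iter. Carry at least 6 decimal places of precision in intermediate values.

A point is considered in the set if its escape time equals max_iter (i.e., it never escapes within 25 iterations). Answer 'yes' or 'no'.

z_0 = 0 + 0i, c = -0.8440 + 0.0860i
Iter 1: z = -0.8440 + 0.0860i, |z|^2 = 0.7197
Iter 2: z = -0.1391 + -0.0592i, |z|^2 = 0.0228
Iter 3: z = -0.8282 + 0.1025i, |z|^2 = 0.6964
Iter 4: z = -0.1686 + -0.0837i, |z|^2 = 0.0354
Iter 5: z = -0.8226 + 0.1142i, |z|^2 = 0.6897
Iter 6: z = -0.1804 + -0.1019i, |z|^2 = 0.0429
Iter 7: z = -0.8218 + 0.1228i, |z|^2 = 0.6905
Iter 8: z = -0.1837 + -0.1158i, |z|^2 = 0.0471
Iter 9: z = -0.8237 + 0.1285i, |z|^2 = 0.6950
Iter 10: z = -0.1821 + -0.1258i, |z|^2 = 0.0490
Iter 11: z = -0.8267 + 0.1318i, |z|^2 = 0.7007
Iter 12: z = -0.1780 + -0.1319i, |z|^2 = 0.0491
Iter 13: z = -0.8297 + 0.1330i, |z|^2 = 0.7061
Iter 14: z = -0.1733 + -0.1346i, |z|^2 = 0.0481
Iter 15: z = -0.8321 + 0.1327i, |z|^2 = 0.7100
Iter 16: z = -0.1692 + -0.1348i, |z|^2 = 0.0468
Iter 17: z = -0.8335 + 0.1316i, |z|^2 = 0.7121
Iter 18: z = -0.1665 + -0.1334i, |z|^2 = 0.0455
Iter 19: z = -0.8341 + 0.1304i, |z|^2 = 0.7127
Iter 20: z = -0.1654 + -0.1316i, |z|^2 = 0.0447
Iter 21: z = -0.8340 + 0.1295i, |z|^2 = 0.7123
Iter 22: z = -0.1653 + -0.1300i, |z|^2 = 0.0442
Iter 23: z = -0.8336 + 0.1290i, |z|^2 = 0.7115
Iter 24: z = -0.1658 + -0.1290i, |z|^2 = 0.0441
Did not escape in 25 iterations → in set

Answer: yes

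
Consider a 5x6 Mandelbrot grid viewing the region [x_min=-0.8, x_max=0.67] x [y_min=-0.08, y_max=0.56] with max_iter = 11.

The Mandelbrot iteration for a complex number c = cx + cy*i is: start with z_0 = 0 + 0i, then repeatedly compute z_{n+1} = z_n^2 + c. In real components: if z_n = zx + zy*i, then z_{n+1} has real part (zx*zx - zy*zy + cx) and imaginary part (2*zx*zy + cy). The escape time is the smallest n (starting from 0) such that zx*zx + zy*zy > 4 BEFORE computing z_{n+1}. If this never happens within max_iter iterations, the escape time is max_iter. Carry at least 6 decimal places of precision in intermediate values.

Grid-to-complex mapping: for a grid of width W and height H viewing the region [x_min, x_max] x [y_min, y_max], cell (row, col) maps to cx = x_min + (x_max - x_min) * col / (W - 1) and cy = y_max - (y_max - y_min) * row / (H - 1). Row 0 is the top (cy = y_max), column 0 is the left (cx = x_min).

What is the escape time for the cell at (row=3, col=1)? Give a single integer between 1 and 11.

Answer: 11

Derivation:
z_0 = 0 + 0i, c = -0.4325 + 0.1760i
Iter 1: z = -0.4325 + 0.1760i, |z|^2 = 0.2180
Iter 2: z = -0.2764 + 0.0238i, |z|^2 = 0.0770
Iter 3: z = -0.3567 + 0.1629i, |z|^2 = 0.1537
Iter 4: z = -0.3318 + 0.0598i, |z|^2 = 0.1137
Iter 5: z = -0.3260 + 0.1363i, |z|^2 = 0.1248
Iter 6: z = -0.3448 + 0.0871i, |z|^2 = 0.1265
Iter 7: z = -0.3212 + 0.1159i, |z|^2 = 0.1166
Iter 8: z = -0.3428 + 0.1015i, |z|^2 = 0.1278
Iter 9: z = -0.3253 + 0.1064i, |z|^2 = 0.1172
Iter 10: z = -0.3380 + 0.1068i, |z|^2 = 0.1256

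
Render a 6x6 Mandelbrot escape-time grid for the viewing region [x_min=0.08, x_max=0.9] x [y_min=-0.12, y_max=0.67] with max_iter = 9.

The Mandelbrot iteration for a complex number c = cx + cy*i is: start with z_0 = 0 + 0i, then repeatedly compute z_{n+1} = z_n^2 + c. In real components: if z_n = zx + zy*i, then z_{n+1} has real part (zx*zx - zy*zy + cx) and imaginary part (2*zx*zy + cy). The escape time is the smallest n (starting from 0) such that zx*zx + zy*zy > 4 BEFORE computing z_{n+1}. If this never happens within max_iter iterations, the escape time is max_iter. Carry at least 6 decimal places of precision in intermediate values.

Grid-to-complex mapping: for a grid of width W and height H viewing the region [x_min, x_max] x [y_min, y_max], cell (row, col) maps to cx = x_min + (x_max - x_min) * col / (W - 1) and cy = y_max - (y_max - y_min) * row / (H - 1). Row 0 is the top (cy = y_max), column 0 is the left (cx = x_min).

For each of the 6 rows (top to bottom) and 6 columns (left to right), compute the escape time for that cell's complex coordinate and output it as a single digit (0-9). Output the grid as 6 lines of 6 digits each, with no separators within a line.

Answer: 976332
997432
999433
999433
996433
999433

Derivation:
(row=0, col=0): c = 0.0800 + 0.6700i → escape time 9
(row=0, col=1): c = 0.2440 + 0.6700i → escape time 7
(row=0, col=2): c = 0.4080 + 0.6700i → escape time 6
(row=0, col=3): c = 0.5720 + 0.6700i → escape time 3
(row=0, col=4): c = 0.7360 + 0.6700i → escape time 3
(row=0, col=5): c = 0.9000 + 0.6700i → escape time 2
(row=1, col=0): c = 0.0800 + 0.5120i → escape time 9
(row=1, col=1): c = 0.2440 + 0.5120i → escape time 9
(row=1, col=2): c = 0.4080 + 0.5120i → escape time 7
(row=1, col=3): c = 0.5720 + 0.5120i → escape time 4
(row=1, col=4): c = 0.7360 + 0.5120i → escape time 3
(row=1, col=5): c = 0.9000 + 0.5120i → escape time 2
(row=2, col=0): c = 0.0800 + 0.3540i → escape time 9
(row=2, col=1): c = 0.2440 + 0.3540i → escape time 9
(row=2, col=2): c = 0.4080 + 0.3540i → escape time 9
(row=2, col=3): c = 0.5720 + 0.3540i → escape time 4
(row=2, col=4): c = 0.7360 + 0.3540i → escape time 3
(row=2, col=5): c = 0.9000 + 0.3540i → escape time 3
(row=3, col=0): c = 0.0800 + 0.1960i → escape time 9
(row=3, col=1): c = 0.2440 + 0.1960i → escape time 9
(row=3, col=2): c = 0.4080 + 0.1960i → escape time 9
(row=3, col=3): c = 0.5720 + 0.1960i → escape time 4
(row=3, col=4): c = 0.7360 + 0.1960i → escape time 3
(row=3, col=5): c = 0.9000 + 0.1960i → escape time 3
(row=4, col=0): c = 0.0800 + 0.0380i → escape time 9
(row=4, col=1): c = 0.2440 + 0.0380i → escape time 9
(row=4, col=2): c = 0.4080 + 0.0380i → escape time 6
(row=4, col=3): c = 0.5720 + 0.0380i → escape time 4
(row=4, col=4): c = 0.7360 + 0.0380i → escape time 3
(row=4, col=5): c = 0.9000 + 0.0380i → escape time 3
(row=5, col=0): c = 0.0800 + -0.1200i → escape time 9
(row=5, col=1): c = 0.2440 + -0.1200i → escape time 9
(row=5, col=2): c = 0.4080 + -0.1200i → escape time 9
(row=5, col=3): c = 0.5720 + -0.1200i → escape time 4
(row=5, col=4): c = 0.7360 + -0.1200i → escape time 3
(row=5, col=5): c = 0.9000 + -0.1200i → escape time 3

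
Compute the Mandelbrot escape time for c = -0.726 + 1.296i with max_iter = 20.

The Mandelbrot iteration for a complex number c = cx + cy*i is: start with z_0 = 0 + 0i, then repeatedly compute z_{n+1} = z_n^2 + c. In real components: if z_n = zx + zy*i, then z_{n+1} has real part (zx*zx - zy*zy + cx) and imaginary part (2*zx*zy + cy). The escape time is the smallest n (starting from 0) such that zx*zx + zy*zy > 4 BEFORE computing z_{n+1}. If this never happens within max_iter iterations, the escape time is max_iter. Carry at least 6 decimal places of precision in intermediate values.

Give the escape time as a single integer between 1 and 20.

Answer: 3

Derivation:
z_0 = 0 + 0i, c = -0.7260 + 1.2960i
Iter 1: z = -0.7260 + 1.2960i, |z|^2 = 2.2067
Iter 2: z = -1.8785 + -0.5858i, |z|^2 = 3.8721
Iter 3: z = 2.4598 + 3.4969i, |z|^2 = 18.2785
Escaped at iteration 3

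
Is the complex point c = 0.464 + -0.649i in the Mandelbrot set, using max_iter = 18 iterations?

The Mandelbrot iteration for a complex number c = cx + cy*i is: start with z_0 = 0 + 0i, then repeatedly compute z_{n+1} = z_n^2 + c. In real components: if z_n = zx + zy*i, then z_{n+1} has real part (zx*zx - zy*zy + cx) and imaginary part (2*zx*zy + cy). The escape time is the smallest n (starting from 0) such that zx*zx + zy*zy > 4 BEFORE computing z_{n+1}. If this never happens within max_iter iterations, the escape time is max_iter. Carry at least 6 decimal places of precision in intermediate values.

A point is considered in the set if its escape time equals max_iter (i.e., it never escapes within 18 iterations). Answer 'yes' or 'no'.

z_0 = 0 + 0i, c = 0.4640 + -0.6490i
Iter 1: z = 0.4640 + -0.6490i, |z|^2 = 0.6365
Iter 2: z = 0.2581 + -1.2513i, |z|^2 = 1.6323
Iter 3: z = -1.0351 + -1.2949i, |z|^2 = 2.7481
Iter 4: z = -0.1414 + 2.0316i, |z|^2 = 4.1474
Escaped at iteration 4

Answer: no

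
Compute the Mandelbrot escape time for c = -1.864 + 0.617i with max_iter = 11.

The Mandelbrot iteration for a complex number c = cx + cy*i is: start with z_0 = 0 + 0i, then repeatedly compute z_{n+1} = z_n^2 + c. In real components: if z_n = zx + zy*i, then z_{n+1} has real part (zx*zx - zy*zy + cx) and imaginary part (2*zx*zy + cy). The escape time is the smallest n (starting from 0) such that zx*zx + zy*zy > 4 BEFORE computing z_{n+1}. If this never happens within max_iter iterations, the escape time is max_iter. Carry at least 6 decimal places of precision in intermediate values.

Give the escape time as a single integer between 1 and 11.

z_0 = 0 + 0i, c = -1.8640 + 0.6170i
Iter 1: z = -1.8640 + 0.6170i, |z|^2 = 3.8552
Iter 2: z = 1.2298 + -1.6832i, |z|^2 = 4.3455
Escaped at iteration 2

Answer: 2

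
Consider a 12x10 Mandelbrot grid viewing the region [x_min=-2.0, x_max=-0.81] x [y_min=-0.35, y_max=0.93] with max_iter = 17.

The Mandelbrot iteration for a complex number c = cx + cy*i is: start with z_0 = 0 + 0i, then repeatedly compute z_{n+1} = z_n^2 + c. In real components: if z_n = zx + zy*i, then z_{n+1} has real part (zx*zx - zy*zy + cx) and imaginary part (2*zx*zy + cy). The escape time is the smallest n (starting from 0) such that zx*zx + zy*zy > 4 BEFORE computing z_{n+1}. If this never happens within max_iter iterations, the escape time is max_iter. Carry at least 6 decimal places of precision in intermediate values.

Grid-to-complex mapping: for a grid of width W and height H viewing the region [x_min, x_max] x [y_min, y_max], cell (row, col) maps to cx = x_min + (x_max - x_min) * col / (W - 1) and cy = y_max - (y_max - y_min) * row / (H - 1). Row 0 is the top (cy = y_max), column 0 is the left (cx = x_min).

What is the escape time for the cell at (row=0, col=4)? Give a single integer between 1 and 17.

Answer: 3

Derivation:
z_0 = 0 + 0i, c = -1.5673 + 0.9300i
Iter 1: z = -1.5673 + 0.9300i, |z|^2 = 3.3212
Iter 2: z = 0.0242 + -1.9851i, |z|^2 = 3.9413
Iter 3: z = -5.5074 + 0.8340i, |z|^2 = 31.0273
Escaped at iteration 3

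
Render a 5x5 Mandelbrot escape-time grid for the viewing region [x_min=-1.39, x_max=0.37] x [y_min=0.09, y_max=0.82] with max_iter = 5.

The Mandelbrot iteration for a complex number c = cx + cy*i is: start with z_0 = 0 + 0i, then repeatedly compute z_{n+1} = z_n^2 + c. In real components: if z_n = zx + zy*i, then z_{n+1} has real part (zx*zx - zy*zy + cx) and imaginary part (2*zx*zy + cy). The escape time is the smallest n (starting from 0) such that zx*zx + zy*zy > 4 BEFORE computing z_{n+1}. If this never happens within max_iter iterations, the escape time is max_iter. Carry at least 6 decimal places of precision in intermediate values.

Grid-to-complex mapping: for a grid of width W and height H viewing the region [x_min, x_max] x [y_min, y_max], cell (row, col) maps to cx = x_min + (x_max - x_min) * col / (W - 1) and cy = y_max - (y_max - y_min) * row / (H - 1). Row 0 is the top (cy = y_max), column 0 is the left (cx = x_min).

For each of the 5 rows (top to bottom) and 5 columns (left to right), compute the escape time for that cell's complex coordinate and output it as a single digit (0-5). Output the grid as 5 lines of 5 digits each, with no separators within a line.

Answer: 33554
34555
45555
55555
55555

Derivation:
(row=0, col=0): c = -1.3900 + 0.8200i → escape time 3
(row=0, col=1): c = -0.9500 + 0.8200i → escape time 3
(row=0, col=2): c = -0.5100 + 0.8200i → escape time 5
(row=0, col=3): c = -0.0700 + 0.8200i → escape time 5
(row=0, col=4): c = 0.3700 + 0.8200i → escape time 4
(row=1, col=0): c = -1.3900 + 0.6375i → escape time 3
(row=1, col=1): c = -0.9500 + 0.6375i → escape time 4
(row=1, col=2): c = -0.5100 + 0.6375i → escape time 5
(row=1, col=3): c = -0.0700 + 0.6375i → escape time 5
(row=1, col=4): c = 0.3700 + 0.6375i → escape time 5
(row=2, col=0): c = -1.3900 + 0.4550i → escape time 4
(row=2, col=1): c = -0.9500 + 0.4550i → escape time 5
(row=2, col=2): c = -0.5100 + 0.4550i → escape time 5
(row=2, col=3): c = -0.0700 + 0.4550i → escape time 5
(row=2, col=4): c = 0.3700 + 0.4550i → escape time 5
(row=3, col=0): c = -1.3900 + 0.2725i → escape time 5
(row=3, col=1): c = -0.9500 + 0.2725i → escape time 5
(row=3, col=2): c = -0.5100 + 0.2725i → escape time 5
(row=3, col=3): c = -0.0700 + 0.2725i → escape time 5
(row=3, col=4): c = 0.3700 + 0.2725i → escape time 5
(row=4, col=0): c = -1.3900 + 0.0900i → escape time 5
(row=4, col=1): c = -0.9500 + 0.0900i → escape time 5
(row=4, col=2): c = -0.5100 + 0.0900i → escape time 5
(row=4, col=3): c = -0.0700 + 0.0900i → escape time 5
(row=4, col=4): c = 0.3700 + 0.0900i → escape time 5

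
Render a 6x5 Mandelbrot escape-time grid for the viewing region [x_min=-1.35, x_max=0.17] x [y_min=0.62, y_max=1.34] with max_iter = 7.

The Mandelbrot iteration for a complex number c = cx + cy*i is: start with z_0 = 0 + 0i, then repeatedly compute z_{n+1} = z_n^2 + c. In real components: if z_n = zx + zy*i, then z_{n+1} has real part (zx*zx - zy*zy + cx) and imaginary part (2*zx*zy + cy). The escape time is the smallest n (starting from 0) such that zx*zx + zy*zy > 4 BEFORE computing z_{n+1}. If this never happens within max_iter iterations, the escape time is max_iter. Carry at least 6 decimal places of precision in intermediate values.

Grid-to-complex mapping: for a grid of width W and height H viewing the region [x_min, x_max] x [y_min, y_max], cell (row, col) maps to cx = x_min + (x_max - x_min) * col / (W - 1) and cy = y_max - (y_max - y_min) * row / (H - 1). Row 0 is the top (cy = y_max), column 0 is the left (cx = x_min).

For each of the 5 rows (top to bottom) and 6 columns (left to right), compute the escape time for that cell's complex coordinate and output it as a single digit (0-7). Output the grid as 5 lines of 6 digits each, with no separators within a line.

(row=0, col=0): c = -1.3500 + 1.3400i → escape time 2
(row=0, col=1): c = -1.0460 + 1.3400i → escape time 2
(row=0, col=2): c = -0.7420 + 1.3400i → escape time 2
(row=0, col=3): c = -0.4380 + 1.3400i → escape time 2
(row=0, col=4): c = -0.1340 + 1.3400i → escape time 2
(row=0, col=5): c = 0.1700 + 1.3400i → escape time 2
(row=1, col=0): c = -1.3500 + 1.1600i → escape time 2
(row=1, col=1): c = -1.0460 + 1.1600i → escape time 3
(row=1, col=2): c = -0.7420 + 1.1600i → escape time 3
(row=1, col=3): c = -0.4380 + 1.1600i → escape time 3
(row=1, col=4): c = -0.1340 + 1.1600i → escape time 4
(row=1, col=5): c = 0.1700 + 1.1600i → escape time 3
(row=2, col=0): c = -1.3500 + 0.9800i → escape time 3
(row=2, col=1): c = -1.0460 + 0.9800i → escape time 3
(row=2, col=2): c = -0.7420 + 0.9800i → escape time 3
(row=2, col=3): c = -0.4380 + 0.9800i → escape time 4
(row=2, col=4): c = -0.1340 + 0.9800i → escape time 7
(row=2, col=5): c = 0.1700 + 0.9800i → escape time 4
(row=3, col=0): c = -1.3500 + 0.8000i → escape time 3
(row=3, col=1): c = -1.0460 + 0.8000i → escape time 3
(row=3, col=2): c = -0.7420 + 0.8000i → escape time 4
(row=3, col=3): c = -0.4380 + 0.8000i → escape time 6
(row=3, col=4): c = -0.1340 + 0.8000i → escape time 7
(row=3, col=5): c = 0.1700 + 0.8000i → escape time 5
(row=4, col=0): c = -1.3500 + 0.6200i → escape time 3
(row=4, col=1): c = -1.0460 + 0.6200i → escape time 4
(row=4, col=2): c = -0.7420 + 0.6200i → escape time 6
(row=4, col=3): c = -0.4380 + 0.6200i → escape time 7
(row=4, col=4): c = -0.1340 + 0.6200i → escape time 7
(row=4, col=5): c = 0.1700 + 0.6200i → escape time 7

Answer: 222222
233343
333474
334675
346777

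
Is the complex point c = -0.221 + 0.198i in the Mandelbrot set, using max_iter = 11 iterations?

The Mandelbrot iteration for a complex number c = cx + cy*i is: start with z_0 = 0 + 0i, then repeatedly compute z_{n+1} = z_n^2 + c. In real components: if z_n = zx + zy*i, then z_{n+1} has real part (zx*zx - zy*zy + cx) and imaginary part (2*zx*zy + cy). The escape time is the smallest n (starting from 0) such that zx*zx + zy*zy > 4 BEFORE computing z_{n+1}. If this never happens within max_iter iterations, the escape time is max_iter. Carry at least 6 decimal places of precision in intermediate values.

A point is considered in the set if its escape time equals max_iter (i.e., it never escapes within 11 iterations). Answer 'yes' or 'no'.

Answer: yes

Derivation:
z_0 = 0 + 0i, c = -0.2210 + 0.1980i
Iter 1: z = -0.2210 + 0.1980i, |z|^2 = 0.0880
Iter 2: z = -0.2114 + 0.1105i, |z|^2 = 0.0569
Iter 3: z = -0.1885 + 0.1513i, |z|^2 = 0.0584
Iter 4: z = -0.2083 + 0.1410i, |z|^2 = 0.0633
Iter 5: z = -0.1975 + 0.1393i, |z|^2 = 0.0584
Iter 6: z = -0.2014 + 0.1430i, |z|^2 = 0.0610
Iter 7: z = -0.2009 + 0.1404i, |z|^2 = 0.0601
Iter 8: z = -0.2004 + 0.1416i, |z|^2 = 0.0602
Iter 9: z = -0.2009 + 0.1413i, |z|^2 = 0.0603
Iter 10: z = -0.2006 + 0.1412i, |z|^2 = 0.0602
Did not escape in 11 iterations → in set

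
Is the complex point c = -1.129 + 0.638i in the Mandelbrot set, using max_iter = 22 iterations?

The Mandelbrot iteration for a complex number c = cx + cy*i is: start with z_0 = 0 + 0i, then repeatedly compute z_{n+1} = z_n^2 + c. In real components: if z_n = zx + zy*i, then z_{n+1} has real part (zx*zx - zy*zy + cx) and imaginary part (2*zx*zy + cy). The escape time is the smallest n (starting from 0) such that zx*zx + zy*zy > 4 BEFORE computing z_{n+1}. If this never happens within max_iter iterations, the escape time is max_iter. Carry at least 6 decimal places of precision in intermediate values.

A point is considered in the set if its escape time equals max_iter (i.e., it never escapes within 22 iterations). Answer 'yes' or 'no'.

z_0 = 0 + 0i, c = -1.1290 + 0.6380i
Iter 1: z = -1.1290 + 0.6380i, |z|^2 = 1.6817
Iter 2: z = -0.2614 + -0.8026i, |z|^2 = 0.7125
Iter 3: z = -1.7048 + 1.0576i, |z|^2 = 4.0250
Escaped at iteration 3

Answer: no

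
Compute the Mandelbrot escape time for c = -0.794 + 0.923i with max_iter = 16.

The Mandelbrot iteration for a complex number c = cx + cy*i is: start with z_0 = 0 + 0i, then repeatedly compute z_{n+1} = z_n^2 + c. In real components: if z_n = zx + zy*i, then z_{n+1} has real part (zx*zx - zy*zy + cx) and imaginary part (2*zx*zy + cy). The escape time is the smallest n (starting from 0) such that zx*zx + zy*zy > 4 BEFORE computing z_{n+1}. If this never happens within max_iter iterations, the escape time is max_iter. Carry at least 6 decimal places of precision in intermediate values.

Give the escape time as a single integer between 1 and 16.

Answer: 3

Derivation:
z_0 = 0 + 0i, c = -0.7940 + 0.9230i
Iter 1: z = -0.7940 + 0.9230i, |z|^2 = 1.4824
Iter 2: z = -1.0155 + -0.5427i, |z|^2 = 1.3258
Iter 3: z = -0.0573 + 2.0253i, |z|^2 = 4.1050
Escaped at iteration 3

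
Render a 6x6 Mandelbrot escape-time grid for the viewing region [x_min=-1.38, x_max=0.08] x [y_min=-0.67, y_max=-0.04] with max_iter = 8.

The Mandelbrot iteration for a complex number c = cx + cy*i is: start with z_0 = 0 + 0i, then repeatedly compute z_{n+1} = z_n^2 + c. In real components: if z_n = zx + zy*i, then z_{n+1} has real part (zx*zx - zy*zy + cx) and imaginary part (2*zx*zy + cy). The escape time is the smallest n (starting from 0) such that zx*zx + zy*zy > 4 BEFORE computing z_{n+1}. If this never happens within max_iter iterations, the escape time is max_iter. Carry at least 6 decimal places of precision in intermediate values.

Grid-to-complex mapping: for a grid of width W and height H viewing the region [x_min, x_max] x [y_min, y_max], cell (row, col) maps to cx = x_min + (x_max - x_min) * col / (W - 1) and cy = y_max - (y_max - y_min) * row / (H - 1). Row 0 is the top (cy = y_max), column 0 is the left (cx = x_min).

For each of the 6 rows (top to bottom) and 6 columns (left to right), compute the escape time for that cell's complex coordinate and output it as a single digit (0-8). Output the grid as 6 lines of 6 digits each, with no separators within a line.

Answer: 888888
888888
688888
567888
356888
335888

Derivation:
(row=0, col=0): c = -1.3800 + -0.0400i → escape time 8
(row=0, col=1): c = -1.0880 + -0.0400i → escape time 8
(row=0, col=2): c = -0.7960 + -0.0400i → escape time 8
(row=0, col=3): c = -0.5040 + -0.0400i → escape time 8
(row=0, col=4): c = -0.2120 + -0.0400i → escape time 8
(row=0, col=5): c = 0.0800 + -0.0400i → escape time 8
(row=1, col=0): c = -1.3800 + -0.1660i → escape time 8
(row=1, col=1): c = -1.0880 + -0.1660i → escape time 8
(row=1, col=2): c = -0.7960 + -0.1660i → escape time 8
(row=1, col=3): c = -0.5040 + -0.1660i → escape time 8
(row=1, col=4): c = -0.2120 + -0.1660i → escape time 8
(row=1, col=5): c = 0.0800 + -0.1660i → escape time 8
(row=2, col=0): c = -1.3800 + -0.2920i → escape time 6
(row=2, col=1): c = -1.0880 + -0.2920i → escape time 8
(row=2, col=2): c = -0.7960 + -0.2920i → escape time 8
(row=2, col=3): c = -0.5040 + -0.2920i → escape time 8
(row=2, col=4): c = -0.2120 + -0.2920i → escape time 8
(row=2, col=5): c = 0.0800 + -0.2920i → escape time 8
(row=3, col=0): c = -1.3800 + -0.4180i → escape time 5
(row=3, col=1): c = -1.0880 + -0.4180i → escape time 6
(row=3, col=2): c = -0.7960 + -0.4180i → escape time 7
(row=3, col=3): c = -0.5040 + -0.4180i → escape time 8
(row=3, col=4): c = -0.2120 + -0.4180i → escape time 8
(row=3, col=5): c = 0.0800 + -0.4180i → escape time 8
(row=4, col=0): c = -1.3800 + -0.5440i → escape time 3
(row=4, col=1): c = -1.0880 + -0.5440i → escape time 5
(row=4, col=2): c = -0.7960 + -0.5440i → escape time 6
(row=4, col=3): c = -0.5040 + -0.5440i → escape time 8
(row=4, col=4): c = -0.2120 + -0.5440i → escape time 8
(row=4, col=5): c = 0.0800 + -0.5440i → escape time 8
(row=5, col=0): c = -1.3800 + -0.6700i → escape time 3
(row=5, col=1): c = -1.0880 + -0.6700i → escape time 3
(row=5, col=2): c = -0.7960 + -0.6700i → escape time 5
(row=5, col=3): c = -0.5040 + -0.6700i → escape time 8
(row=5, col=4): c = -0.2120 + -0.6700i → escape time 8
(row=5, col=5): c = 0.0800 + -0.6700i → escape time 8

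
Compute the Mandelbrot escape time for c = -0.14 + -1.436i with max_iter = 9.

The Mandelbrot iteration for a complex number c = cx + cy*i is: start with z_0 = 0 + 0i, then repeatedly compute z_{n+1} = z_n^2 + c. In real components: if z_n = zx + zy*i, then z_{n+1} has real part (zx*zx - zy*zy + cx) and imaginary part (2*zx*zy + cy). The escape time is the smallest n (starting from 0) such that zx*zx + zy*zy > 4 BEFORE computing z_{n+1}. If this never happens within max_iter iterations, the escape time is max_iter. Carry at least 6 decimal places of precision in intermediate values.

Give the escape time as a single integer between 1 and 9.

z_0 = 0 + 0i, c = -0.1400 + -1.4360i
Iter 1: z = -0.1400 + -1.4360i, |z|^2 = 2.0817
Iter 2: z = -2.1825 + -1.0339i, |z|^2 = 5.8323
Escaped at iteration 2

Answer: 2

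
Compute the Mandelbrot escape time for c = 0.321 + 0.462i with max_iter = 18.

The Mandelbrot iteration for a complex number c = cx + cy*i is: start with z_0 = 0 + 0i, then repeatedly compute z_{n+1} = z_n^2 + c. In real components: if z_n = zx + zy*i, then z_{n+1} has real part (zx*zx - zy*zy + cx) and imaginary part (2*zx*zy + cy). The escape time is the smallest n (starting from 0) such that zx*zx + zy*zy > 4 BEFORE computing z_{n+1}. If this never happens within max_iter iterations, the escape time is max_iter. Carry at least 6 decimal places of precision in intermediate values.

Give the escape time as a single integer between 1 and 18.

Answer: 14

Derivation:
z_0 = 0 + 0i, c = 0.3210 + 0.4620i
Iter 1: z = 0.3210 + 0.4620i, |z|^2 = 0.3165
Iter 2: z = 0.2106 + 0.7586i, |z|^2 = 0.6198
Iter 3: z = -0.2101 + 0.7815i, |z|^2 = 0.6549
Iter 4: z = -0.2456 + 0.1336i, |z|^2 = 0.0782
Iter 5: z = 0.3635 + 0.3964i, |z|^2 = 0.2893
Iter 6: z = 0.2960 + 0.7502i, |z|^2 = 0.6504
Iter 7: z = -0.1541 + 0.9061i, |z|^2 = 0.8448
Iter 8: z = -0.4763 + 0.1827i, |z|^2 = 0.2602
Iter 9: z = 0.5145 + 0.2880i, |z|^2 = 0.3476
Iter 10: z = 0.5027 + 0.7583i, |z|^2 = 0.8278
Iter 11: z = -0.0013 + 1.2244i, |z|^2 = 1.4993
Iter 12: z = -1.1783 + 0.4587i, |z|^2 = 1.5987
Iter 13: z = 1.4988 + -0.6190i, |z|^2 = 2.6298
Iter 14: z = 2.1843 + -1.3937i, |z|^2 = 6.7137
Escaped at iteration 14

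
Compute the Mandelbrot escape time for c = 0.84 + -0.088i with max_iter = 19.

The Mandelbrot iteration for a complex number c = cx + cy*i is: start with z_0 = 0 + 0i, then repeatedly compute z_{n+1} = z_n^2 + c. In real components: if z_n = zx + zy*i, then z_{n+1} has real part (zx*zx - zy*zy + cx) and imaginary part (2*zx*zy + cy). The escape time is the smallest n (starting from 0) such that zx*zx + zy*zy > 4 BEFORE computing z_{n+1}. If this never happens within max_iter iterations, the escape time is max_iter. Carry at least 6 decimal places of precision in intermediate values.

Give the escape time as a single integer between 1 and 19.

Answer: 3

Derivation:
z_0 = 0 + 0i, c = 0.8400 + -0.0880i
Iter 1: z = 0.8400 + -0.0880i, |z|^2 = 0.7133
Iter 2: z = 1.5379 + -0.2358i, |z|^2 = 2.4206
Iter 3: z = 3.1494 + -0.8134i, |z|^2 = 10.5802
Escaped at iteration 3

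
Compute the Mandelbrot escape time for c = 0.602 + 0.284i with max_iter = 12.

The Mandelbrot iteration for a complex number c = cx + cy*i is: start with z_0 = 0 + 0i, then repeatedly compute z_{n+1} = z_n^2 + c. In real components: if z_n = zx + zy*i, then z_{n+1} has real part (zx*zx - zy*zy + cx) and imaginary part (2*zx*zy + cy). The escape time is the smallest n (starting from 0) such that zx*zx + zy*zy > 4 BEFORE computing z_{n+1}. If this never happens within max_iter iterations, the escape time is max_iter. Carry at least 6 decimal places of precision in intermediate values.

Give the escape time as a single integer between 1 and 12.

Answer: 4

Derivation:
z_0 = 0 + 0i, c = 0.6020 + 0.2840i
Iter 1: z = 0.6020 + 0.2840i, |z|^2 = 0.4431
Iter 2: z = 0.8837 + 0.6259i, |z|^2 = 1.1728
Iter 3: z = 0.9912 + 1.3903i, |z|^2 = 2.9156
Iter 4: z = -0.3485 + 3.0402i, |z|^2 = 9.3646
Escaped at iteration 4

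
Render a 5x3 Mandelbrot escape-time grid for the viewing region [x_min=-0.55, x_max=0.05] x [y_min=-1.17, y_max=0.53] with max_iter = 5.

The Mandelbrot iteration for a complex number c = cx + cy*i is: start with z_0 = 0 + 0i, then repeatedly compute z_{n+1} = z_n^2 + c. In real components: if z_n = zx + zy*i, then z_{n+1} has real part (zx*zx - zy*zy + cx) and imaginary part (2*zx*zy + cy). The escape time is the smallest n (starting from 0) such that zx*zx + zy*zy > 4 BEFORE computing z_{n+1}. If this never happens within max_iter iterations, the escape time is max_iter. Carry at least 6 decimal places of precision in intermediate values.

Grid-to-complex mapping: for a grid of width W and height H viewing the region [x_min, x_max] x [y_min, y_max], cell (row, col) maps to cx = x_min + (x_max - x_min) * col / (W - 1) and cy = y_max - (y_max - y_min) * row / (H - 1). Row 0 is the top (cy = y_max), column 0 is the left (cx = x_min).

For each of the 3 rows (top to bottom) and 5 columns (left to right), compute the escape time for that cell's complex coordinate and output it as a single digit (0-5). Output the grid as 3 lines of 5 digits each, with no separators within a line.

(row=0, col=0): c = -0.5500 + 0.5300i → escape time 5
(row=0, col=1): c = -0.4000 + 0.5300i → escape time 5
(row=0, col=2): c = -0.2500 + 0.5300i → escape time 5
(row=0, col=3): c = -0.1000 + 0.5300i → escape time 5
(row=0, col=4): c = 0.0500 + 0.5300i → escape time 5
(row=1, col=0): c = -0.5500 + -0.3200i → escape time 5
(row=1, col=1): c = -0.4000 + -0.3200i → escape time 5
(row=1, col=2): c = -0.2500 + -0.3200i → escape time 5
(row=1, col=3): c = -0.1000 + -0.3200i → escape time 5
(row=1, col=4): c = 0.0500 + -0.3200i → escape time 5
(row=2, col=0): c = -0.5500 + -1.1700i → escape time 3
(row=2, col=1): c = -0.4000 + -1.1700i → escape time 3
(row=2, col=2): c = -0.2500 + -1.1700i → escape time 4
(row=2, col=3): c = -0.1000 + -1.1700i → escape time 4
(row=2, col=4): c = 0.0500 + -1.1700i → escape time 3

Answer: 55555
55555
33443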